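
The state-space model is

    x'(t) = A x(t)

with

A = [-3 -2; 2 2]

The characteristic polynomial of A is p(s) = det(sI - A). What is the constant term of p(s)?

-2

For a 2×2 matrix, det(sI - A) = s^2 - (tr A)s + det A.
tr A = -1, det A = -2.
So p(s) = s^2 + s - 2.
The constant term is -2.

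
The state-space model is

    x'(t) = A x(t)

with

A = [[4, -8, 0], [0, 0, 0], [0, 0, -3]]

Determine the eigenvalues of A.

det(sI - A) = s^3 - (tr A)s^2 + (M11 + M22 + M33)s - det A, where Mii is the 2×2 principal minor of A obtained by deleting row i and column i.
tr A = 4 + 0 + (-3) = 1; M11 = 0·(-3) - 0·0 = 0 - 0 = 0; M22 = 4·(-3) - 0·0 = -12 - 0 = -12; M33 = 4·0 - (-8)·0 = 0 - 0 = 0; sum of minors = -12.
det A = 4·(0·(-3) - 0·0) - (-8)·(0·(-3) - 0·0) + 0·(0·0 - 0·0) = 4·0 - (-8)·0 + 0·0 = 0.
So p(s) = det(sI - A) = s^3 - s^2 - 12s.
The constant term is 0, so p(s) = s(s^2 - s - 12).
Factor s^2 - s - 12: two numbers with sum 1 and product -12 are 4 and -3, so s^2 - s - 12 = (s - 4)(s + 3).
Hence p(s) = s (s - 4) (s + 3), with roots -3, 0, 4.
At least one eigenvalue has non-negative real part, so the system is not asymptotically stable.

-3, 0, 4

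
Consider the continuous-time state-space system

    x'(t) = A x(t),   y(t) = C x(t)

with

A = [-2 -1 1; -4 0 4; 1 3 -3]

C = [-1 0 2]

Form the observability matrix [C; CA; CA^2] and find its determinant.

CA = [[4, 7, -7]]
CA^2 = [[-43, -25, 53]]
Observability matrix O = [C; CA; CA^2] = [[-1, 0, 2], [4, 7, -7], [-43, -25, 53]]
Expanding along the first row, det(O) = (-1)·(7·53 - (-7)·(-25)) - 0·(4·53 - (-7)·(-43)) + 2·(4·(-25) - 7·(-43)) = (-1)·196 - 0·(-89) + 2·201 = 206
Since det(O) ≠ 0, rank(O) = 3 and the system is completely observable.

206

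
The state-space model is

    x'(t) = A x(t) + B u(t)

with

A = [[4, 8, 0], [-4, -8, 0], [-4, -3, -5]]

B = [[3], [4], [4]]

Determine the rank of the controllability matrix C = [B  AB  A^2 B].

AB = [[44], [-44], [-44]]
A^2B = [[-176], [176], [176]]
Controllability matrix C = [B  AB  A^2B] = [[3, 44, -176], [4, -44, 176], [4, -44, 176]]
The rows r1, r2, r3 of C are linearly dependent: -r2 + r3 = 0 (check each entry), so rank(C) ≤ 2.
The 2×2 minor from rows 1, 2, columns 1, 2 is 3·(-44) - 44·4 = -132 - 176 = -308 ≠ 0, so rank(C) = 2.
rank(C) = 2 < n = 3, so the pair (A, B) is not completely controllable.

2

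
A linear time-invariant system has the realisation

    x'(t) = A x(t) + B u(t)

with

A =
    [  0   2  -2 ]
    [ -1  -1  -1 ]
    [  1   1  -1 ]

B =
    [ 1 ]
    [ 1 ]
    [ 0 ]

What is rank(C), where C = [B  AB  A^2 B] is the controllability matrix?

3

AB = [[2], [-2], [2]]
A^2B = [[-8], [-2], [-2]]
Controllability matrix C = [B  AB  A^2B] = [[1, 2, -8], [1, -2, -2], [0, 2, -2]]
det(C) = 1·((-2)·(-2) - (-2)·2) - 2·(1·(-2) - (-2)·0) + (-8)·(1·2 - (-2)·0) = 1·8 - 2·(-2) + (-8)·2 = -4 ≠ 0, so rank(C) = 3.
rank(C) = 3 = n, so the pair (A, B) is completely controllable.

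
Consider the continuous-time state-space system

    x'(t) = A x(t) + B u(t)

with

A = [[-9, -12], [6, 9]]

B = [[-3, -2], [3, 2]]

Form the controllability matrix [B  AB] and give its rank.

AB = [[-9, -6], [9, 6]]
Controllability matrix C = [B  AB] = [[-3, -2, -9, -6], [3, 2, 9, 6]]
Every column of C is a scalar multiple of column 1 = [-3, 3] (multipliers 1, 2/3, 3, 2), so the columns span a one-dimensional space.
C ≠ 0, hence rank(C) = 1.
rank(C) = 1 < n = 2, so the pair (A, B) is not completely controllable.

1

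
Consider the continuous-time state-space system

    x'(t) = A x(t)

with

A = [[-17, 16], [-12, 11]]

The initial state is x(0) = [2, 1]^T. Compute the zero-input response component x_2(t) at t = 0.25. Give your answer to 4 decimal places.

det(sI - A) = s^2 - (tr A)s + det A, with tr A = (-17) + 11 = -6 and det A = (-17)·11 - 16·(-12) = -187 - (-192) = 5.
So p(s) = det(sI - A) = s^2 + 6s + 5.
Factor s^2 + 6s + 5: two numbers with sum -6 and product 5 are -1 and -5, so s^2 + 6s + 5 = (s + 1)(s + 5).
Hence p(s) = (s + 1) (s + 5), with roots -5, -1.
The eigenvalues -5, -1 are distinct and real, so A is diagonalisable and x(t) = e^{At} x(0) = V diag(e^{λ_i t}) V^{-1} x(0), where the columns of V are the eigenvectors.
λ = -5: A - (-5)I = [[-12, 16], [-12, 16]]. Row 1 gives (-12)·v1 + 16·v2 = 0, so take v_1 = [-4, -3]^T.
λ = -1: A - (-1)I = [[-16, 16], [-12, 12]]. Row 1 gives (-16)·v1 + 16·v2 = 0, so take v_2 = [1, 1]^T.
V = [v_1 v_2] = [[-4, 1], [-3, 1]] has det V = -1, so V^{-1} = adj(V)/det V = [[-1, 1], [-3, 4]].
Modal coordinates z(0) = V^{-1} x(0): (-1)·2 + 1·1 = -1; (-3)·2 + 4·1 = -2; so z(0) = [-1, -2]^T.
x_2(t) = Σ_i (v_i)_2 · z_i(0) · e^{λ_i t} (row 2 of V times the modal terms).
x_2(0.25) = (-3)·(-1)·e^{-5·0.25} + 1·(-2)·e^{-1·0.25} = 3·0.286505 + (-2)·0.778801 = -0.6981.

-0.6981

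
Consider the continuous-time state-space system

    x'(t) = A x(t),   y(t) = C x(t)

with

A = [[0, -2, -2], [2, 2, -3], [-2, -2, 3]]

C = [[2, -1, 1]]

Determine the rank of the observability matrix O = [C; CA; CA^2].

CA = [[-4, -8, 2]]
CA^2 = [[-20, -12, 38]]
Observability matrix O = [C; CA; CA^2] = [[2, -1, 1], [-4, -8, 2], [-20, -12, 38]]
det(O) = 2·((-8)·38 - 2·(-12)) - (-1)·((-4)·38 - 2·(-20)) + 1·((-4)·(-12) - (-8)·(-20)) = 2·(-280) - (-1)·(-112) + 1·(-112) = -784 ≠ 0, so rank(O) = 3.
rank(O) = 3 = n, so the pair (A, C) is completely observable.

3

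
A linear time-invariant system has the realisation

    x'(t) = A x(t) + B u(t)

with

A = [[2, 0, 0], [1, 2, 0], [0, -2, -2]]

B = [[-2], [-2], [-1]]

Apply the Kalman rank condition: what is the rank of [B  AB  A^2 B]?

3

AB = [[-4], [-6], [6]]
A^2B = [[-8], [-16], [0]]
Controllability matrix C = [B  AB  A^2B] = [[-2, -4, -8], [-2, -6, -16], [-1, 6, 0]]
det(C) = (-2)·((-6)·0 - (-16)·6) - (-4)·((-2)·0 - (-16)·(-1)) + (-8)·((-2)·6 - (-6)·(-1)) = (-2)·96 - (-4)·(-16) + (-8)·(-18) = -112 ≠ 0, so rank(C) = 3.
rank(C) = 3 = n, so the pair (A, B) is completely controllable.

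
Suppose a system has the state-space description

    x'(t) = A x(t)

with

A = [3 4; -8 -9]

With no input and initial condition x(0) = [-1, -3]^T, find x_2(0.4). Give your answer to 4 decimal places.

det(sI - A) = s^2 - (tr A)s + det A, with tr A = 3 + (-9) = -6 and det A = 3·(-9) - 4·(-8) = -27 - (-32) = 5.
So p(s) = det(sI - A) = s^2 + 6s + 5.
Factor s^2 + 6s + 5: two numbers with sum -6 and product 5 are -1 and -5, so s^2 + 6s + 5 = (s + 1)(s + 5).
Hence p(s) = (s + 1) (s + 5), with roots -5, -1.
The eigenvalues -5, -1 are distinct and real, so A is diagonalisable and x(t) = e^{At} x(0) = V diag(e^{λ_i t}) V^{-1} x(0), where the columns of V are the eigenvectors.
λ = -5: A - (-5)I = [[8, 4], [-8, -4]]. Row 1 gives 8·v1 + 4·v2 = 0, so take v_1 = [-1, 2]^T.
λ = -1: A - (-1)I = [[4, 4], [-8, -8]]. Row 1 gives 4·v1 + 4·v2 = 0, so take v_2 = [1, -1]^T.
V = [v_1 v_2] = [[-1, 1], [2, -1]] has det V = -1, so V^{-1} = adj(V)/det V = [[1, 1], [2, 1]].
Modal coordinates z(0) = V^{-1} x(0): 1·(-1) + 1·(-3) = -4; 2·(-1) + 1·(-3) = -5; so z(0) = [-4, -5]^T.
x_2(t) = Σ_i (v_i)_2 · z_i(0) · e^{λ_i t} (row 2 of V times the modal terms).
x_2(0.4) = 2·(-4)·e^{-5·0.4} + (-1)·(-5)·e^{-1·0.4} = (-8)·0.135335 + 5·0.670320 = 2.2689.

2.2689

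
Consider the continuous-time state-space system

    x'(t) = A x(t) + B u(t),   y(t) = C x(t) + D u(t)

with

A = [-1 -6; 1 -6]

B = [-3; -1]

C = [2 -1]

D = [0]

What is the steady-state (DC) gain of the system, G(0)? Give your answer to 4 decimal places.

G(0) = C(-A)^{-1}B + D = -C A^{-1} B + D.
det A = 12, so A^{-1} = (1/12)·adj(A) = [[-1/2, 1/2], [-1/12, -1/12]]
A^{-1} B = [1, 1/3]^T
C A^{-1} B = 5/3
G(0) = D - C A^{-1} B = 0 - (5/3) = -5/3 ≈ -1.6667

-1.6667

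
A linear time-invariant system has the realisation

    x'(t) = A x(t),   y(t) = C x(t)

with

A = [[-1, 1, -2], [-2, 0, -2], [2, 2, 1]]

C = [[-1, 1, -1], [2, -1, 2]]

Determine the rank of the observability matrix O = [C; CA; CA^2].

CA = [[-3, -3, -1], [4, 6, 0]]
CA^2 = [[7, -5, 11], [-16, 4, -20]]
Observability matrix O = [C; CA; CA^2] = [[-1, 1, -1], [2, -1, 2], [-3, -3, -1], [4, 6, 0], [7, -5, 11], [-16, 4, -20]]
Take the 3×3 submatrix of O formed by rows 1, 2, 3: [[-1, 1, -1], [2, -1, 2], [-3, -3, -1]]. Its determinant is (-1)·((-1)·(-1) - 2·(-3)) - 1·(2·(-1) - 2·(-3)) + (-1)·(2·(-3) - (-1)·(-3)) = (-1)·7 - 1·4 + (-1)·(-9) = -2 ≠ 0.
So rank(O) ≥ 3; since O has 3 columns, rank(O) = 3.
rank(O) = 3 = n, so the pair (A, C) is completely observable.

3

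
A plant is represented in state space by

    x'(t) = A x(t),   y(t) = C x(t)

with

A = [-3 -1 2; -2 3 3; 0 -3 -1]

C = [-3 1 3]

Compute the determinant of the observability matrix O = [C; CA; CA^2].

-17

CA = [[7, -3, -6]]
CA^2 = [[-15, 2, 11]]
Observability matrix O = [C; CA; CA^2] = [[-3, 1, 3], [7, -3, -6], [-15, 2, 11]]
Expanding along the first row, det(O) = (-3)·((-3)·11 - (-6)·2) - 1·(7·11 - (-6)·(-15)) + 3·(7·2 - (-3)·(-15)) = (-3)·(-21) - 1·(-13) + 3·(-31) = -17
Since det(O) ≠ 0, rank(O) = 3 and the system is completely observable.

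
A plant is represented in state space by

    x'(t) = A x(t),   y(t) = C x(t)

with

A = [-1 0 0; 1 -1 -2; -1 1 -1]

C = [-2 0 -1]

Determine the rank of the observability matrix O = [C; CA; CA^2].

CA = [[3, -1, 1]]
CA^2 = [[-5, 2, 1]]
Observability matrix O = [C; CA; CA^2] = [[-2, 0, -1], [3, -1, 1], [-5, 2, 1]]
det(O) = (-2)·((-1)·1 - 1·2) - 0·(3·1 - 1·(-5)) + (-1)·(3·2 - (-1)·(-5)) = (-2)·(-3) - 0·8 + (-1)·1 = 5 ≠ 0, so rank(O) = 3.
rank(O) = 3 = n, so the pair (A, C) is completely observable.

3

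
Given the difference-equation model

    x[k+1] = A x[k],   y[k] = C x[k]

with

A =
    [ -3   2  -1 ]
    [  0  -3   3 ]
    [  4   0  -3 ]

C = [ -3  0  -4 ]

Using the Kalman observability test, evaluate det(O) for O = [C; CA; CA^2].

-2660

CA = [[-7, -6, 15]]
CA^2 = [[81, 4, -56]]
Observability matrix O = [C; CA; CA^2] = [[-3, 0, -4], [-7, -6, 15], [81, 4, -56]]
Expanding along the first row, det(O) = (-3)·((-6)·(-56) - 15·4) - 0·((-7)·(-56) - 15·81) + (-4)·((-7)·4 - (-6)·81) = (-3)·276 - 0·(-823) + (-4)·458 = -2660
Since det(O) ≠ 0, rank(O) = 3 and the system is completely observable.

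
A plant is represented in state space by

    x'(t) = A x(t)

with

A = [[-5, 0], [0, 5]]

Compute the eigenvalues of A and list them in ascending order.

det(sI - A) = s^2 - (tr A)s + det A, with tr A = (-5) + 5 = 0 and det A = (-5)·5 - 0·0 = -25 - 0 = -25.
So p(s) = det(sI - A) = s^2 - 25.
Factor s^2 - 25: two numbers with sum 0 and product -25 are 5 and -5, so s^2 - 25 = (s - 5)(s + 5).
Hence p(s) = (s - 5) (s + 5), with roots -5, 5.
At least one eigenvalue has non-negative real part, so the system is not asymptotically stable.

-5, 5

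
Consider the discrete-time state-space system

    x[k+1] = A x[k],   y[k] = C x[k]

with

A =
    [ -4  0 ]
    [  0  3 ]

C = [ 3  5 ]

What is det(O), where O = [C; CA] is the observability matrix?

CA = [[-12, 15]]
Observability matrix O = [C; CA] = [[3, 5], [-12, 15]]
det(O) = 3·15 - 5·(-12) = 45 - (-60) = 105
Since det(O) ≠ 0, rank(O) = 2 and the system is completely observable.

105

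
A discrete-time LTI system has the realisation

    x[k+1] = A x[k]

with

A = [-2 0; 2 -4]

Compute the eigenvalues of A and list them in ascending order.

det(zI - A) = z^2 - (tr A)z + det A, with tr A = (-2) + (-4) = -6 and det A = (-2)·(-4) - 0·2 = 8 - 0 = 8.
So p(z) = det(zI - A) = z^2 + 6z + 8.
Factor z^2 + 6z + 8: two numbers with sum -6 and product 8 are -2 and -4, so z^2 + 6z + 8 = (z + 2)(z + 4).
Hence p(z) = (z + 2) (z + 4), with roots -4, -2.

-4, -2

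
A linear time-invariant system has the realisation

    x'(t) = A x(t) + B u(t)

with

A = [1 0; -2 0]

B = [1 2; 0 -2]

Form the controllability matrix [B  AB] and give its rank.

2

AB = [[1, 2], [-2, -4]]
Controllability matrix C = [B  AB] = [[1, 2, 1, 2], [0, -2, -2, -4]]
Take the 2×2 submatrix of C formed by columns 1, 2: [[1, 2], [0, -2]]. Its determinant is 1·(-2) - 2·0 = -2 - 0 = -2 ≠ 0.
So rank(C) ≥ 2; since C has 2 rows, rank(C) = 2.
rank(C) = 2 = n, so the pair (A, B) is completely controllable.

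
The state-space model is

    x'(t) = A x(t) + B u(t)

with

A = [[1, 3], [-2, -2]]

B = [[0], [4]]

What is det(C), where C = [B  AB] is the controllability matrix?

AB = [[12], [-8]]
Controllability matrix C = [B  AB] = [[0, 12], [4, -8]]
det(C) = 0·(-8) - 12·4 = 0 - 48 = -48
Since det(C) ≠ 0, rank(C) = 2 and the system is completely controllable.

-48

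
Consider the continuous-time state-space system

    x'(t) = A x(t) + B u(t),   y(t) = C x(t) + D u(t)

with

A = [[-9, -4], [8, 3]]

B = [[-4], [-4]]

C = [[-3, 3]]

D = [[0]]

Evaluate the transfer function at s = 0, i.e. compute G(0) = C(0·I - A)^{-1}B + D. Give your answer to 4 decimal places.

-57.6000

G(0) = C(-A)^{-1}B + D = -C A^{-1} B + D.
det A = 5, so A^{-1} = (1/5)·adj(A) = [[3/5, 4/5], [-8/5, -9/5]]
A^{-1} B = [-28/5, 68/5]^T
C A^{-1} B = 288/5
G(0) = D - C A^{-1} B = 0 - (288/5) = -288/5 ≈ -57.6000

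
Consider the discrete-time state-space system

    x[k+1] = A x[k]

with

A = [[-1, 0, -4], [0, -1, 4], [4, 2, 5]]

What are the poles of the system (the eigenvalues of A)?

det(zI - A) = z^3 - (tr A)z^2 + (M11 + M22 + M33)z - det A, where Mii is the 2×2 principal minor of A obtained by deleting row i and column i.
tr A = (-1) + (-1) + 5 = 3; M11 = (-1)·5 - 4·2 = -5 - 8 = -13; M22 = (-1)·5 - (-4)·4 = -5 - (-16) = 11; M33 = (-1)·(-1) - 0·0 = 1 - 0 = 1; sum of minors = -1.
det A = (-1)·((-1)·5 - 4·2) - 0·(0·5 - 4·4) + (-4)·(0·2 - (-1)·4) = (-1)·(-13) - 0·(-16) + (-4)·4 = -3.
So p(z) = det(zI - A) = z^3 - 3z^2 - z + 3.
Rational-root test: any integer root divides 3. Testing small divisors, z = -1 works: p(-1) = -1 + (-3) + 1 + 3 = 0, so (z + 1) is a factor.
Dividing, p(z) = (z + 1)(z^2 - 4z + 3).
Factor z^2 - 4z + 3: two numbers with sum 4 and product 3 are 3 and 1, so z^2 - 4z + 3 = (z - 3)(z - 1).
Hence p(z) = (z - 3) (z - 1) (z + 1), with roots -1, 1, 3.

-1, 1, 3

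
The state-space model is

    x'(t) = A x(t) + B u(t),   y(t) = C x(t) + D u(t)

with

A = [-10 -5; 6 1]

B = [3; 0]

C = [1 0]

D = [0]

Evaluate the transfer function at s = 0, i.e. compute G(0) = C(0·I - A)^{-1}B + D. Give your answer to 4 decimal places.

G(0) = C(-A)^{-1}B + D = -C A^{-1} B + D.
det A = 20, so A^{-1} = (1/20)·adj(A) = [[1/20, 1/4], [-3/10, -1/2]]
A^{-1} B = [3/20, -9/10]^T
C A^{-1} B = 3/20
G(0) = D - C A^{-1} B = 0 - (3/20) = -3/20 ≈ -0.1500

-0.1500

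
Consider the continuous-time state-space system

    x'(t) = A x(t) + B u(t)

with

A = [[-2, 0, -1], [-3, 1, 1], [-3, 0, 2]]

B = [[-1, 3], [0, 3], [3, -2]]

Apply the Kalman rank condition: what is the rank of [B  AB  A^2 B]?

3

AB = [[-1, -4], [6, -8], [9, -13]]
A^2B = [[-7, 21], [18, -9], [21, -14]]
Controllability matrix C = [B  AB  A^2B] = [[-1, 3, -1, -4, -7, 21], [0, 3, 6, -8, 18, -9], [3, -2, 9, -13, 21, -14]]
Take the 3×3 submatrix of C formed by columns 1, 2, 3: [[-1, 3, -1], [0, 3, 6], [3, -2, 9]]. Its determinant is (-1)·(3·9 - 6·(-2)) - 3·(0·9 - 6·3) + (-1)·(0·(-2) - 3·3) = (-1)·39 - 3·(-18) + (-1)·(-9) = 24 ≠ 0.
So rank(C) ≥ 3; since C has 3 rows, rank(C) = 3.
rank(C) = 3 = n, so the pair (A, B) is completely controllable.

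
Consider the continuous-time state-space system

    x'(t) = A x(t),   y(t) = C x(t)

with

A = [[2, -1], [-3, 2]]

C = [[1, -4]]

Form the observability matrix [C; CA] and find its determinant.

47

CA = [[14, -9]]
Observability matrix O = [C; CA] = [[1, -4], [14, -9]]
det(O) = 1·(-9) - (-4)·14 = -9 - (-56) = 47
Since det(O) ≠ 0, rank(O) = 2 and the system is completely observable.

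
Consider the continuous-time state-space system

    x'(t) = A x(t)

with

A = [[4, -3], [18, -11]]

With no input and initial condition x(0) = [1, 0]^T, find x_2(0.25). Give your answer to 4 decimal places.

det(sI - A) = s^2 - (tr A)s + det A, with tr A = 4 + (-11) = -7 and det A = 4·(-11) - (-3)·18 = -44 - (-54) = 10.
So p(s) = det(sI - A) = s^2 + 7s + 10.
Factor s^2 + 7s + 10: two numbers with sum -7 and product 10 are -2 and -5, so s^2 + 7s + 10 = (s + 2)(s + 5).
Hence p(s) = (s + 2) (s + 5), with roots -5, -2.
The eigenvalues -5, -2 are distinct and real, so A is diagonalisable and x(t) = e^{At} x(0) = V diag(e^{λ_i t}) V^{-1} x(0), where the columns of V are the eigenvectors.
λ = -5: A - (-5)I = [[9, -3], [18, -6]]. Row 1 gives 9·v1 + (-3)·v2 = 0, so take v_1 = [-1, -3]^T.
λ = -2: A - (-2)I = [[6, -3], [18, -9]]. Row 1 gives 6·v1 + (-3)·v2 = 0, so take v_2 = [1, 2]^T.
V = [v_1 v_2] = [[-1, 1], [-3, 2]] has det V = 1, so V^{-1} = adj(V)/det V = [[2, -1], [3, -1]].
Modal coordinates z(0) = V^{-1} x(0): 2·1 + (-1)·0 = 2; 3·1 + (-1)·0 = 3; so z(0) = [2, 3]^T.
x_2(t) = Σ_i (v_i)_2 · z_i(0) · e^{λ_i t} (row 2 of V times the modal terms).
x_2(0.25) = (-3)·2·e^{-5·0.25} + 2·3·e^{-2·0.25} = (-6)·0.286505 + 6·0.606531 = 1.9202.

1.9202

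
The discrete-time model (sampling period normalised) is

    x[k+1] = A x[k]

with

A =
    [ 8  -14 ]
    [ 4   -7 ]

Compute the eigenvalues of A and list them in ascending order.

0, 1

det(zI - A) = z^2 - (tr A)z + det A, with tr A = 8 + (-7) = 1 and det A = 8·(-7) - (-14)·4 = -56 - (-56) = 0.
So p(z) = det(zI - A) = z^2 - z.
Factor z^2 - z: two numbers with sum 1 and product 0 are 1 and 0, so z^2 - z = z(z - 1).
Hence p(z) = z (z - 1), with roots 0, 1.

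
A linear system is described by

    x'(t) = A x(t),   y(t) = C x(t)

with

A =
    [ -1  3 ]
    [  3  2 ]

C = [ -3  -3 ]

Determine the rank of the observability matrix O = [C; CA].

2

CA = [[-6, -15]]
Observability matrix O = [C; CA] = [[-3, -3], [-6, -15]]
det(O) = (-3)·(-15) - (-3)·(-6) = 45 - 18 = 27 ≠ 0, so rank(O) = 2.
rank(O) = 2 = n, so the pair (A, C) is completely observable.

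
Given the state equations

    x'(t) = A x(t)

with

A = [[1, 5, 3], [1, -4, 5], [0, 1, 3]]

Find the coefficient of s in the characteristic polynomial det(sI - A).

Expand det(sI - A) for the 3×3 matrix.
p(s) = s^3 - 23s + 29.
(Check: constant term = det(-A) = (-1)^3 det A = 29; coefficient of s^2 = -tr A = 0.)
The coefficient of s is -23.

-23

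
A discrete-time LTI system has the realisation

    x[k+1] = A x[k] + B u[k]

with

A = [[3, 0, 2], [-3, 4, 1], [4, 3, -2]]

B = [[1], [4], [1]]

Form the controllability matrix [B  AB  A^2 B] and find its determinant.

AB = [[5], [14], [14]]
A^2B = [[43], [55], [34]]
Controllability matrix C = [B  AB  A^2B] = [[1, 5, 43], [4, 14, 55], [1, 14, 34]]
Expanding along the first row, det(C) = 1·(14·34 - 55·14) - 5·(4·34 - 55·1) + 43·(4·14 - 14·1) = 1·(-294) - 5·81 + 43·42 = 1107
Since det(C) ≠ 0, rank(C) = 3 and the system is completely controllable.

1107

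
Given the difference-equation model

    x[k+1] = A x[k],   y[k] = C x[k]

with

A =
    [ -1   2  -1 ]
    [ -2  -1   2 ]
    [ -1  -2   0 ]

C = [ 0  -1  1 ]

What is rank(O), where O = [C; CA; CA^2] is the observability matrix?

CA = [[1, -1, -2]]
CA^2 = [[3, 7, -3]]
Observability matrix O = [C; CA; CA^2] = [[0, -1, 1], [1, -1, -2], [3, 7, -3]]
det(O) = 0·((-1)·(-3) - (-2)·7) - (-1)·(1·(-3) - (-2)·3) + 1·(1·7 - (-1)·3) = 0·17 - (-1)·3 + 1·10 = 13 ≠ 0, so rank(O) = 3.
rank(O) = 3 = n, so the pair (A, C) is completely observable.

3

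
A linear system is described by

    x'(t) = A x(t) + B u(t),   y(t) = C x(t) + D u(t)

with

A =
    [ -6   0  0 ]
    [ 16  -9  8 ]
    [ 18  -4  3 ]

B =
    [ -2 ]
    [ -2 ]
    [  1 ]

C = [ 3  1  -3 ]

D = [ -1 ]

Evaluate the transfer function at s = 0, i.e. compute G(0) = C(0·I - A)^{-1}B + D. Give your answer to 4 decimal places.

3.8000

G(0) = C(-A)^{-1}B + D = -C A^{-1} B + D.
det A = -30, so A^{-1} = (1/-30)·adj(A) = [[-1/6, 0, 0], [-16/5, 3/5, -8/5], [-49/15, 4/5, -9/5]]
A^{-1} B = [1/3, 18/5, 47/15]^T
C A^{-1} B = -24/5
G(0) = D - C A^{-1} B = -1 - (-24/5) = 19/5 ≈ 3.8000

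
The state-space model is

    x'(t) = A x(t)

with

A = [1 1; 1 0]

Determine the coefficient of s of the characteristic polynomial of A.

-1

For a 2×2 matrix, det(sI - A) = s^2 - (tr A)s + det A.
tr A = 1, det A = -1.
So p(s) = s^2 - s - 1.
The coefficient of s is -1.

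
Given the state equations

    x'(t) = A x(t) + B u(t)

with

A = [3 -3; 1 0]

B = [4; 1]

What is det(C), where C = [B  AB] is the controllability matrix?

7

AB = [[9], [4]]
Controllability matrix C = [B  AB] = [[4, 9], [1, 4]]
det(C) = 4·4 - 9·1 = 16 - 9 = 7
Since det(C) ≠ 0, rank(C) = 2 and the system is completely controllable.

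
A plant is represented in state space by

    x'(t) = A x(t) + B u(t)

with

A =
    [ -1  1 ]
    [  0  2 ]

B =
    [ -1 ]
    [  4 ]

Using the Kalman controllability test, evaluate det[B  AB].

-28

AB = [[5], [8]]
Controllability matrix C = [B  AB] = [[-1, 5], [4, 8]]
det(C) = (-1)·8 - 5·4 = -8 - 20 = -28
Since det(C) ≠ 0, rank(C) = 2 and the system is completely controllable.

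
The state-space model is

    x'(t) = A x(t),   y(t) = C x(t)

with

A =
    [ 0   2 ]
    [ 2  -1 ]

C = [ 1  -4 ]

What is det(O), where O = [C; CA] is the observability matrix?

-26

CA = [[-8, 6]]
Observability matrix O = [C; CA] = [[1, -4], [-8, 6]]
det(O) = 1·6 - (-4)·(-8) = 6 - 32 = -26
Since det(O) ≠ 0, rank(O) = 2 and the system is completely observable.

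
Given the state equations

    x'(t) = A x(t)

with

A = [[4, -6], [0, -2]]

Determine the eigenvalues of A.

det(sI - A) = s^2 - (tr A)s + det A, with tr A = 4 + (-2) = 2 and det A = 4·(-2) - (-6)·0 = -8 - 0 = -8.
So p(s) = det(sI - A) = s^2 - 2s - 8.
Factor s^2 - 2s - 8: two numbers with sum 2 and product -8 are 4 and -2, so s^2 - 2s - 8 = (s - 4)(s + 2).
Hence p(s) = (s - 4) (s + 2), with roots -2, 4.
At least one eigenvalue has non-negative real part, so the system is not asymptotically stable.

-2, 4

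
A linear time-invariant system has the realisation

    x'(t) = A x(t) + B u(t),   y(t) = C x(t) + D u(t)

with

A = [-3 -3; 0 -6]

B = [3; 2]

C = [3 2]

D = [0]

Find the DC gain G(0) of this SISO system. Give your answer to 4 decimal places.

2.6667

G(0) = C(-A)^{-1}B + D = -C A^{-1} B + D.
det A = 18, so A^{-1} = (1/18)·adj(A) = [[-1/3, 1/6], [0, -1/6]]
A^{-1} B = [-2/3, -1/3]^T
C A^{-1} B = -8/3
G(0) = D - C A^{-1} B = 0 - (-8/3) = 8/3 ≈ 2.6667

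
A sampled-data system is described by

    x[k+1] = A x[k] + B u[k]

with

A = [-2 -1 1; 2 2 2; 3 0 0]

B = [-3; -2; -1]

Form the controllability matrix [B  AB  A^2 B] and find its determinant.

1936

AB = [[7], [-12], [-9]]
A^2B = [[-11], [-28], [21]]
Controllability matrix C = [B  AB  A^2B] = [[-3, 7, -11], [-2, -12, -28], [-1, -9, 21]]
Expanding along the first row, det(C) = (-3)·((-12)·21 - (-28)·(-9)) - 7·((-2)·21 - (-28)·(-1)) + (-11)·((-2)·(-9) - (-12)·(-1)) = (-3)·(-504) - 7·(-70) + (-11)·6 = 1936
Since det(C) ≠ 0, rank(C) = 3 and the system is completely controllable.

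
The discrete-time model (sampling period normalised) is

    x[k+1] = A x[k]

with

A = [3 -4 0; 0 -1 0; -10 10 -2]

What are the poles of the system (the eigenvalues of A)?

-2, -1, 3

det(zI - A) = z^3 - (tr A)z^2 + (M11 + M22 + M33)z - det A, where Mii is the 2×2 principal minor of A obtained by deleting row i and column i.
tr A = 3 + (-1) + (-2) = 0; M11 = (-1)·(-2) - 0·10 = 2 - 0 = 2; M22 = 3·(-2) - 0·(-10) = -6 - 0 = -6; M33 = 3·(-1) - (-4)·0 = -3 - 0 = -3; sum of minors = -7.
det A = 3·((-1)·(-2) - 0·10) - (-4)·(0·(-2) - 0·(-10)) + 0·(0·10 - (-1)·(-10)) = 3·2 - (-4)·0 + 0·(-10) = 6.
So p(z) = det(zI - A) = z^3 - 7z - 6.
Rational-root test: any integer root divides -6. Testing small divisors, z = -1 works: p(-1) = -1 + 0 + 7 + (-6) = 0, so (z + 1) is a factor.
Dividing, p(z) = (z + 1)(z^2 - z - 6).
Factor z^2 - z - 6: two numbers with sum 1 and product -6 are 3 and -2, so z^2 - z - 6 = (z - 3)(z + 2).
Hence p(z) = (z - 3) (z + 1) (z + 2), with roots -2, -1, 3.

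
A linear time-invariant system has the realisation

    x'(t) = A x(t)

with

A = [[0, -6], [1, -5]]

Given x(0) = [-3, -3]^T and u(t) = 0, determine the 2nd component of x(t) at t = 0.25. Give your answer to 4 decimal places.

-1.0146

det(sI - A) = s^2 - (tr A)s + det A, with tr A = 0 + (-5) = -5 and det A = 0·(-5) - (-6)·1 = 0 - (-6) = 6.
So p(s) = det(sI - A) = s^2 + 5s + 6.
Factor s^2 + 5s + 6: two numbers with sum -5 and product 6 are -2 and -3, so s^2 + 5s + 6 = (s + 2)(s + 3).
Hence p(s) = (s + 2) (s + 3), with roots -3, -2.
The eigenvalues -3, -2 are distinct and real, so A is diagonalisable and x(t) = e^{At} x(0) = V diag(e^{λ_i t}) V^{-1} x(0), where the columns of V are the eigenvectors.
λ = -3: A - (-3)I = [[3, -6], [1, -2]]. Row 1 gives 3·v1 + (-6)·v2 = 0, so take v_1 = [-2, -1]^T.
λ = -2: A - (-2)I = [[2, -6], [1, -3]]. Row 1 gives 2·v1 + (-6)·v2 = 0, so take v_2 = [-3, -1]^T.
V = [v_1 v_2] = [[-2, -3], [-1, -1]] has det V = -1, so V^{-1} = adj(V)/det V = [[1, -3], [-1, 2]].
Modal coordinates z(0) = V^{-1} x(0): 1·(-3) + (-3)·(-3) = 6; (-1)·(-3) + 2·(-3) = -3; so z(0) = [6, -3]^T.
x_2(t) = Σ_i (v_i)_2 · z_i(0) · e^{λ_i t} (row 2 of V times the modal terms).
x_2(0.25) = (-1)·6·e^{-3·0.25} + (-1)·(-3)·e^{-2·0.25} = (-6)·0.472367 + 3·0.606531 = -1.0146.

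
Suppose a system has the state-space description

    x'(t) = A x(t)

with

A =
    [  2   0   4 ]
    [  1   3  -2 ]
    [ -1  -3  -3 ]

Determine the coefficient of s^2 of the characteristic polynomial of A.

-2

Expand det(sI - A) for the 3×3 matrix.
p(s) = s^3 - 2s^2 - 11s + 30.
(Check: constant term = det(-A) = (-1)^3 det A = 30; coefficient of s^2 = -tr A = -2.)
The coefficient of s^2 is -2.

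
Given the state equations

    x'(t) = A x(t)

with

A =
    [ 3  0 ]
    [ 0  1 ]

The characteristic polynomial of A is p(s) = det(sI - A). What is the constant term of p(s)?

3

For a 2×2 matrix, det(sI - A) = s^2 - (tr A)s + det A.
tr A = 4, det A = 3.
So p(s) = s^2 - 4s + 3.
The constant term is 3.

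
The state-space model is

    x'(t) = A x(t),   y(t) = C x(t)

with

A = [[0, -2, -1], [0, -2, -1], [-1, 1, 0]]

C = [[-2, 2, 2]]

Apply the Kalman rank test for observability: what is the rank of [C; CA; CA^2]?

2

CA = [[-2, 2, 0]]
CA^2 = [[0, 0, 0]]
Observability matrix O = [C; CA; CA^2] = [[-2, 2, 2], [-2, 2, 0], [0, 0, 0]]
The columns c1, c2, c3 of O are linearly dependent: c1 + c2 = 0 (check each entry), so rank(O) ≤ 2.
The 2×2 minor from rows 1, 2, columns 1, 3 is (-2)·0 - 2·(-2) = 0 - (-4) = 4 ≠ 0, so rank(O) = 2.
rank(O) = 2 < n = 3, so the pair (A, C) is not completely observable.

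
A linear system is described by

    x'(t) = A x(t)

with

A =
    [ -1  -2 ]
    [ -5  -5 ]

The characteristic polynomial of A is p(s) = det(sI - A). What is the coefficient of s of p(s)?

For a 2×2 matrix, det(sI - A) = s^2 - (tr A)s + det A.
tr A = -6, det A = -5.
So p(s) = s^2 + 6s - 5.
The coefficient of s is 6.

6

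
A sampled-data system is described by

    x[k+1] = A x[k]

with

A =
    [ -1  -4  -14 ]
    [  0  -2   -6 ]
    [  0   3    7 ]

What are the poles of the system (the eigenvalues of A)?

-1, 1, 4

det(zI - A) = z^3 - (tr A)z^2 + (M11 + M22 + M33)z - det A, where Mii is the 2×2 principal minor of A obtained by deleting row i and column i.
tr A = (-1) + (-2) + 7 = 4; M11 = (-2)·7 - (-6)·3 = -14 - (-18) = 4; M22 = (-1)·7 - (-14)·0 = -7 - 0 = -7; M33 = (-1)·(-2) - (-4)·0 = 2 - 0 = 2; sum of minors = -1.
det A = (-1)·((-2)·7 - (-6)·3) - (-4)·(0·7 - (-6)·0) + (-14)·(0·3 - (-2)·0) = (-1)·4 - (-4)·0 + (-14)·0 = -4.
So p(z) = det(zI - A) = z^3 - 4z^2 - z + 4.
Rational-root test: any integer root divides 4. Testing small divisors, z = -1 works: p(-1) = -1 + (-4) + 1 + 4 = 0, so (z + 1) is a factor.
Dividing, p(z) = (z + 1)(z^2 - 5z + 4).
Factor z^2 - 5z + 4: two numbers with sum 5 and product 4 are 4 and 1, so z^2 - 5z + 4 = (z - 4)(z - 1).
Hence p(z) = (z - 4) (z - 1) (z + 1), with roots -1, 1, 4.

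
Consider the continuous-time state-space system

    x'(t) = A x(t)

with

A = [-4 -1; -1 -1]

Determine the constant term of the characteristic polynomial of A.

3

For a 2×2 matrix, det(sI - A) = s^2 - (tr A)s + det A.
tr A = -5, det A = 3.
So p(s) = s^2 + 5s + 3.
The constant term is 3.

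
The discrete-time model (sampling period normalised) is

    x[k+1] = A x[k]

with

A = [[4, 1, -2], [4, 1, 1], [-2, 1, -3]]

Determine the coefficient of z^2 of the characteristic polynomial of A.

Expand det(zI - A) for the 3×3 matrix.
p(z) = z^3 - 2z^2 - 20z + 18.
(Check: constant term = det(-A) = (-1)^3 det A = 18; coefficient of z^2 = -tr A = -2.)
The coefficient of z^2 is -2.

-2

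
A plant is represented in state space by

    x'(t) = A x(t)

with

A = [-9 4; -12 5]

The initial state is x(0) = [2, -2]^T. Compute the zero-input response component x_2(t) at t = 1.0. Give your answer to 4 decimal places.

-6.4614

det(sI - A) = s^2 - (tr A)s + det A, with tr A = (-9) + 5 = -4 and det A = (-9)·5 - 4·(-12) = -45 - (-48) = 3.
So p(s) = det(sI - A) = s^2 + 4s + 3.
Factor s^2 + 4s + 3: two numbers with sum -4 and product 3 are -1 and -3, so s^2 + 4s + 3 = (s + 1)(s + 3).
Hence p(s) = (s + 1) (s + 3), with roots -3, -1.
The eigenvalues -3, -1 are distinct and real, so A is diagonalisable and x(t) = e^{At} x(0) = V diag(e^{λ_i t}) V^{-1} x(0), where the columns of V are the eigenvectors.
λ = -3: A - (-3)I = [[-6, 4], [-12, 8]]. Row 1 gives (-6)·v1 + 4·v2 = 0, so take v_1 = [-2, -3]^T.
λ = -1: A - (-1)I = [[-8, 4], [-12, 6]]. Row 1 gives (-8)·v1 + 4·v2 = 0, so take v_2 = [-1, -2]^T.
V = [v_1 v_2] = [[-2, -1], [-3, -2]] has det V = 1, so V^{-1} = adj(V)/det V = [[-2, 1], [3, -2]].
Modal coordinates z(0) = V^{-1} x(0): (-2)·2 + 1·(-2) = -6; 3·2 + (-2)·(-2) = 10; so z(0) = [-6, 10]^T.
x_2(t) = Σ_i (v_i)_2 · z_i(0) · e^{λ_i t} (row 2 of V times the modal terms).
x_2(1.0) = (-3)·(-6)·e^{-3·1.0} + (-2)·10·e^{-1·1.0} = 18·0.049787 + (-20)·0.367879 = -6.4614.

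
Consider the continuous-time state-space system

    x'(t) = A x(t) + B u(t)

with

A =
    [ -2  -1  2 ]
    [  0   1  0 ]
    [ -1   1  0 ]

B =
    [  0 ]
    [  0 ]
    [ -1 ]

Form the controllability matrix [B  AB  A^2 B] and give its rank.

2

AB = [[-2], [0], [0]]
A^2B = [[4], [0], [2]]
Controllability matrix C = [B  AB  A^2B] = [[0, -2, 4], [0, 0, 0], [-1, 0, 2]]
Row 2 of C is identically zero, so rank(C) ≤ 2.
The 2×2 minor from rows 1, 3, columns 1, 2 is 0·0 - (-2)·(-1) = 0 - 2 = -2 ≠ 0, so rank(C) = 2.
rank(C) = 2 < n = 3, so the pair (A, B) is not completely controllable.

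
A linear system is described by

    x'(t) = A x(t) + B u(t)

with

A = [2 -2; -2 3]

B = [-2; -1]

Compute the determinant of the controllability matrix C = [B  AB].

-4

AB = [[-2], [1]]
Controllability matrix C = [B  AB] = [[-2, -2], [-1, 1]]
det(C) = (-2)·1 - (-2)·(-1) = -2 - 2 = -4
Since det(C) ≠ 0, rank(C) = 2 and the system is completely controllable.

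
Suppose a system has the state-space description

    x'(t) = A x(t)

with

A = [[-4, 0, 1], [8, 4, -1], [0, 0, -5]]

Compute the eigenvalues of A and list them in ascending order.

-5, -4, 4

det(sI - A) = s^3 - (tr A)s^2 + (M11 + M22 + M33)s - det A, where Mii is the 2×2 principal minor of A obtained by deleting row i and column i.
tr A = (-4) + 4 + (-5) = -5; M11 = 4·(-5) - (-1)·0 = -20 - 0 = -20; M22 = (-4)·(-5) - 1·0 = 20 - 0 = 20; M33 = (-4)·4 - 0·8 = -16 - 0 = -16; sum of minors = -16.
det A = (-4)·(4·(-5) - (-1)·0) - 0·(8·(-5) - (-1)·0) + 1·(8·0 - 4·0) = (-4)·(-20) - 0·(-40) + 1·0 = 80.
So p(s) = det(sI - A) = s^3 + 5s^2 - 16s - 80.
Rational-root test: any integer root divides -80. Testing small divisors, s = -4 works: p(-4) = -64 + 80 + 64 + (-80) = 0, so (s + 4) is a factor.
Dividing, p(s) = (s + 4)(s^2 + s - 20).
Factor s^2 + s - 20: two numbers with sum -1 and product -20 are 4 and -5, so s^2 + s - 20 = (s - 4)(s + 5).
Hence p(s) = (s - 4) (s + 4) (s + 5), with roots -5, -4, 4.
At least one eigenvalue has non-negative real part, so the system is not asymptotically stable.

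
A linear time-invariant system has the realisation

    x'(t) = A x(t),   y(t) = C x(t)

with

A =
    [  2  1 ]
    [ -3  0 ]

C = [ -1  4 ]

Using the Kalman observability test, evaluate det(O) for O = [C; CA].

CA = [[-14, -1]]
Observability matrix O = [C; CA] = [[-1, 4], [-14, -1]]
det(O) = (-1)·(-1) - 4·(-14) = 1 - (-56) = 57
Since det(O) ≠ 0, rank(O) = 2 and the system is completely observable.

57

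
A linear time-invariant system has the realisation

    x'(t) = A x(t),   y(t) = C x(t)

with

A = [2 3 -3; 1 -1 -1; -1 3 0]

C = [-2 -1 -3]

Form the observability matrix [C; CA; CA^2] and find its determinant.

2325

CA = [[-2, -14, 7]]
CA^2 = [[-25, 29, 20]]
Observability matrix O = [C; CA; CA^2] = [[-2, -1, -3], [-2, -14, 7], [-25, 29, 20]]
Expanding along the first row, det(O) = (-2)·((-14)·20 - 7·29) - (-1)·((-2)·20 - 7·(-25)) + (-3)·((-2)·29 - (-14)·(-25)) = (-2)·(-483) - (-1)·135 + (-3)·(-408) = 2325
Since det(O) ≠ 0, rank(O) = 3 and the system is completely observable.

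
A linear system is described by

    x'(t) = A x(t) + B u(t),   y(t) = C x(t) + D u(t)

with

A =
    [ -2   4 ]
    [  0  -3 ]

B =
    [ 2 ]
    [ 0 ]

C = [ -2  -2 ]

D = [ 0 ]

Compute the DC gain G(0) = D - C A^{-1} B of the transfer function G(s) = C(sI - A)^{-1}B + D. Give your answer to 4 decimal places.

-2.0000

G(0) = C(-A)^{-1}B + D = -C A^{-1} B + D.
det A = 6, so A^{-1} = (1/6)·adj(A) = [[-1/2, -2/3], [0, -1/3]]
A^{-1} B = [-1, 0]^T
C A^{-1} B = 2
G(0) = D - C A^{-1} B = 0 - (2) = -2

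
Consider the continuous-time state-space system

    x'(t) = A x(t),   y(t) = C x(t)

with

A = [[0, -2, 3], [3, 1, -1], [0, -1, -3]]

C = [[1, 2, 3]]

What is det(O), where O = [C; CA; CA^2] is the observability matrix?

CA = [[6, -3, -8]]
CA^2 = [[-9, -7, 45]]
Observability matrix O = [C; CA; CA^2] = [[1, 2, 3], [6, -3, -8], [-9, -7, 45]]
Expanding along the first row, det(O) = 1·((-3)·45 - (-8)·(-7)) - 2·(6·45 - (-8)·(-9)) + 3·(6·(-7) - (-3)·(-9)) = 1·(-191) - 2·198 + 3·(-69) = -794
Since det(O) ≠ 0, rank(O) = 3 and the system is completely observable.

-794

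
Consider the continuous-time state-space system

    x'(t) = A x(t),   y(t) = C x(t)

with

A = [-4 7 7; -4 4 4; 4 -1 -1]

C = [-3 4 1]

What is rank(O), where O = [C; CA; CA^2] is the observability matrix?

CA = [[0, -6, -6]]
CA^2 = [[0, -18, -18]]
Observability matrix O = [C; CA; CA^2] = [[-3, 4, 1], [0, -6, -6], [0, -18, -18]]
The columns c1, c2, c3 of O are linearly dependent: -c1 - c2 + c3 = 0 (check each entry), so rank(O) ≤ 2.
The 2×2 minor from rows 1, 2, columns 1, 2 is (-3)·(-6) - 4·0 = 18 - 0 = 18 ≠ 0, so rank(O) = 2.
rank(O) = 2 < n = 3, so the pair (A, C) is not completely observable.

2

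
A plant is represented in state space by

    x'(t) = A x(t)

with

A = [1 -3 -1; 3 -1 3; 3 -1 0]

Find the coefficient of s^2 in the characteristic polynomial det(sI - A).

0

Expand det(sI - A) for the 3×3 matrix.
p(s) = s^3 + 14s + 24.
(Check: constant term = det(-A) = (-1)^3 det A = 24; coefficient of s^2 = -tr A = 0.)
The coefficient of s^2 is 0.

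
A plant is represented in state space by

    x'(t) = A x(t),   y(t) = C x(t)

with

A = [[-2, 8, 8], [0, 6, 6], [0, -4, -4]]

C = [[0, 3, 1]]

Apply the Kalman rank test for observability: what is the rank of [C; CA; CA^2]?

2

CA = [[0, 14, 14]]
CA^2 = [[0, 28, 28]]
Observability matrix O = [C; CA; CA^2] = [[0, 3, 1], [0, 14, 14], [0, 28, 28]]
Column 1 of O is identically zero, so rank(O) ≤ 2.
The 2×2 minor from rows 1, 2, columns 2, 3 is 3·14 - 1·14 = 42 - 14 = 28 ≠ 0, so rank(O) = 2.
rank(O) = 2 < n = 3, so the pair (A, C) is not completely observable.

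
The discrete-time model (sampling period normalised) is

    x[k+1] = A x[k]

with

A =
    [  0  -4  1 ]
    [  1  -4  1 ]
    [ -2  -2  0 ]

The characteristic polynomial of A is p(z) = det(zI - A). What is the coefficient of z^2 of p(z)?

Expand det(zI - A) for the 3×3 matrix.
p(z) = z^3 + 4z^2 + 8z + 2.
(Check: constant term = det(-A) = (-1)^3 det A = 2; coefficient of z^2 = -tr A = 4.)
The coefficient of z^2 is 4.

4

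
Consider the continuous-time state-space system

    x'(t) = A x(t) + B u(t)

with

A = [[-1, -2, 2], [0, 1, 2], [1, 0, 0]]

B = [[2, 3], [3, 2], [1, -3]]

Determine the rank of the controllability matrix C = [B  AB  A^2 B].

AB = [[-6, -13], [5, -4], [2, 3]]
A^2B = [[0, 27], [9, 2], [-6, -13]]
Controllability matrix C = [B  AB  A^2B] = [[2, 3, -6, -13, 0, 27], [3, 2, 5, -4, 9, 2], [1, -3, 2, 3, -6, -13]]
Take the 3×3 submatrix of C formed by columns 1, 2, 3: [[2, 3, -6], [3, 2, 5], [1, -3, 2]]. Its determinant is 2·(2·2 - 5·(-3)) - 3·(3·2 - 5·1) + (-6)·(3·(-3) - 2·1) = 2·19 - 3·1 + (-6)·(-11) = 101 ≠ 0.
So rank(C) ≥ 3; since C has 3 rows, rank(C) = 3.
rank(C) = 3 = n, so the pair (A, B) is completely controllable.

3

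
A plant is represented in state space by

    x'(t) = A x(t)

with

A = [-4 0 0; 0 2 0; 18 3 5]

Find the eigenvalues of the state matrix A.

-4, 2, 5

det(sI - A) = s^3 - (tr A)s^2 + (M11 + M22 + M33)s - det A, where Mii is the 2×2 principal minor of A obtained by deleting row i and column i.
tr A = (-4) + 2 + 5 = 3; M11 = 2·5 - 0·3 = 10 - 0 = 10; M22 = (-4)·5 - 0·18 = -20 - 0 = -20; M33 = (-4)·2 - 0·0 = -8 - 0 = -8; sum of minors = -18.
det A = (-4)·(2·5 - 0·3) - 0·(0·5 - 0·18) + 0·(0·3 - 2·18) = (-4)·10 - 0·0 + 0·(-36) = -40.
So p(s) = det(sI - A) = s^3 - 3s^2 - 18s + 40.
Rational-root test: any integer root divides 40. Testing small divisors, s = 2 works: p(2) = 8 + (-12) + (-36) + 40 = 0, so (s - 2) is a factor.
Dividing, p(s) = (s - 2)(s^2 - s - 20).
Factor s^2 - s - 20: two numbers with sum 1 and product -20 are 5 and -4, so s^2 - s - 20 = (s - 5)(s + 4).
Hence p(s) = (s - 5) (s - 2) (s + 4), with roots -4, 2, 5.
At least one eigenvalue has non-negative real part, so the system is not asymptotically stable.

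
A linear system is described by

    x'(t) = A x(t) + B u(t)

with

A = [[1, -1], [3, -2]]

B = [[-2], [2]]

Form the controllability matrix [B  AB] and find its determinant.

28

AB = [[-4], [-10]]
Controllability matrix C = [B  AB] = [[-2, -4], [2, -10]]
det(C) = (-2)·(-10) - (-4)·2 = 20 - (-8) = 28
Since det(C) ≠ 0, rank(C) = 2 and the system is completely controllable.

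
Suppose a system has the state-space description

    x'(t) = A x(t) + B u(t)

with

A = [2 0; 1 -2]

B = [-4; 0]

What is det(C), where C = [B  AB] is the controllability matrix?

16

AB = [[-8], [-4]]
Controllability matrix C = [B  AB] = [[-4, -8], [0, -4]]
det(C) = (-4)·(-4) - (-8)·0 = 16 - 0 = 16
Since det(C) ≠ 0, rank(C) = 2 and the system is completely controllable.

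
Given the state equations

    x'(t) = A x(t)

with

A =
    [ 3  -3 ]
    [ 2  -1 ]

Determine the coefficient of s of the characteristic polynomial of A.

For a 2×2 matrix, det(sI - A) = s^2 - (tr A)s + det A.
tr A = 2, det A = 3.
So p(s) = s^2 - 2s + 3.
The coefficient of s is -2.

-2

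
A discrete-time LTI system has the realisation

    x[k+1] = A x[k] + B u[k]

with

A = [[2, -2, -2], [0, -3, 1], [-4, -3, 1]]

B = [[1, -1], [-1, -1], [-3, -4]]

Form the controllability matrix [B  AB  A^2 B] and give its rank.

3

AB = [[10, 8], [0, -1], [-4, 3]]
A^2B = [[28, 12], [-4, 6], [-44, -26]]
Controllability matrix C = [B  AB  A^2B] = [[1, -1, 10, 8, 28, 12], [-1, -1, 0, -1, -4, 6], [-3, -4, -4, 3, -44, -26]]
Take the 3×3 submatrix of C formed by columns 1, 2, 3: [[1, -1, 10], [-1, -1, 0], [-3, -4, -4]]. Its determinant is 1·((-1)·(-4) - 0·(-4)) - (-1)·((-1)·(-4) - 0·(-3)) + 10·((-1)·(-4) - (-1)·(-3)) = 1·4 - (-1)·4 + 10·1 = 18 ≠ 0.
So rank(C) ≥ 3; since C has 3 rows, rank(C) = 3.
rank(C) = 3 = n, so the pair (A, B) is completely controllable.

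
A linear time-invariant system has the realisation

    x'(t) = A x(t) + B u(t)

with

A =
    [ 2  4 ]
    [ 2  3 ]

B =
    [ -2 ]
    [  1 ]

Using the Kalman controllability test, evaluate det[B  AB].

AB = [[0], [-1]]
Controllability matrix C = [B  AB] = [[-2, 0], [1, -1]]
det(C) = (-2)·(-1) - 0·1 = 2 - 0 = 2
Since det(C) ≠ 0, rank(C) = 2 and the system is completely controllable.

2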